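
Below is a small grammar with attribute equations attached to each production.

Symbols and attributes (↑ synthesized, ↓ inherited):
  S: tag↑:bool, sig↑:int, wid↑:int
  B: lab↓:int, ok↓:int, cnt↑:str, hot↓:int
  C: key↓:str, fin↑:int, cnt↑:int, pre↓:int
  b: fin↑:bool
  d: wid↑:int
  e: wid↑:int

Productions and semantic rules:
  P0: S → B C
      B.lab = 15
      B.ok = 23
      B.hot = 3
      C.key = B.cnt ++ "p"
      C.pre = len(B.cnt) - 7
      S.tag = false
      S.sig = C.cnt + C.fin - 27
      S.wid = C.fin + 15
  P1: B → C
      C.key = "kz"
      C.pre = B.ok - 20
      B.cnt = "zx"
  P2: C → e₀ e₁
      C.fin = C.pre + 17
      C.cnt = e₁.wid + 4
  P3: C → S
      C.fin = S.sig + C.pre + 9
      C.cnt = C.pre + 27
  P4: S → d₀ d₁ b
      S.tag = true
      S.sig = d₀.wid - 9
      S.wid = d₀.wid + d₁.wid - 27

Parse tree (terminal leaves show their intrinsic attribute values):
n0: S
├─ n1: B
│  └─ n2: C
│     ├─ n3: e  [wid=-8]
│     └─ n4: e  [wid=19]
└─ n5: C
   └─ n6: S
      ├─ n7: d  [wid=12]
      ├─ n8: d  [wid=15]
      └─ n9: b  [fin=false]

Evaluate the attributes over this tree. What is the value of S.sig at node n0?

2

1. n1.lab = 15  [15]
2. n1.ok = 23  [23]
3. n1.hot = 3  [3]
4. n2.key = "kz"  ["kz"]
5. n2.pre = 3  [B.ok - 20]
6. n3.wid = -8  [terminal]
7. n4.wid = 19  [terminal]
8. n2.fin = 20  [C.pre + 17]
9. n2.cnt = 23  [e₁.wid + 4]
10. n1.cnt = "zx"  ["zx"]
11. n5.key = "zxp"  [B.cnt ++ "p"]
12. n5.pre = -5  [len(B.cnt) - 7]
13. n7.wid = 12  [terminal]
14. n8.wid = 15  [terminal]
15. n9.fin = false  [terminal]
16. n6.tag = true  [true]
17. n6.sig = 3  [d₀.wid - 9]
18. n6.wid = 0  [d₀.wid + d₁.wid - 27]
19. n5.fin = 7  [S.sig + C.pre + 9]
20. n5.cnt = 22  [C.pre + 27]
21. n0.tag = false  [false]
22. n0.sig = 2  [C.cnt + C.fin - 27]
23. n0.wid = 22  [C.fin + 15]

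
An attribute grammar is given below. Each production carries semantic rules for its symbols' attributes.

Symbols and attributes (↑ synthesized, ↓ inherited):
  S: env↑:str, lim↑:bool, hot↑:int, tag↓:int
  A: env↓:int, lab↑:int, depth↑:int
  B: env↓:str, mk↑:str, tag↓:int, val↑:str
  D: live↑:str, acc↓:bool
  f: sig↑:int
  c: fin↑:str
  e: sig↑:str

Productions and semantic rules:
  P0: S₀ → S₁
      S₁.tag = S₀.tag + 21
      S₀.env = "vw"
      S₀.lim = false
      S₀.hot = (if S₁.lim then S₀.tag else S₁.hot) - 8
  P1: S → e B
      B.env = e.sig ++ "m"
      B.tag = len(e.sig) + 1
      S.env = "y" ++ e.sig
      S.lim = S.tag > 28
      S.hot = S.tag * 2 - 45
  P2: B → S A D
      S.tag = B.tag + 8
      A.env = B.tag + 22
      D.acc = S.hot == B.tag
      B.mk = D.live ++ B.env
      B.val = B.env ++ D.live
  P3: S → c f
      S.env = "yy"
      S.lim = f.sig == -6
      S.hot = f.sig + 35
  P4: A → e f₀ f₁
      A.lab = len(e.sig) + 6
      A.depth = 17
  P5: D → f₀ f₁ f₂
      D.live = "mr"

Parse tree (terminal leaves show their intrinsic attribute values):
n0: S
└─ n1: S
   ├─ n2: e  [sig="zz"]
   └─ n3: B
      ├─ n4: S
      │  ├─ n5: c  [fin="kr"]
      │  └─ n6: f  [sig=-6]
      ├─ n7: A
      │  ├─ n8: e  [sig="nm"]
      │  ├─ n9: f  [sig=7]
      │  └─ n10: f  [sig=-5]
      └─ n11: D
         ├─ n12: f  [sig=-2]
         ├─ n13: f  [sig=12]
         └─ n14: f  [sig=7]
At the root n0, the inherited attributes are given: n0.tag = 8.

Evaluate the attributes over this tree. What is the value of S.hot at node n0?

0

1. n0.tag = 8  [given at root]
2. n1.tag = 29  [S₀.tag + 21]
3. n2.sig = "zz"  [terminal]
4. n3.env = "zzm"  [e.sig ++ "m"]
5. n3.tag = 3  [len(e.sig) + 1]
6. n4.tag = 11  [B.tag + 8]
7. n5.fin = "kr"  [terminal]
8. n6.sig = -6  [terminal]
9. n4.env = "yy"  ["yy"]
10. n4.lim = true  [f.sig == -6]
11. n4.hot = 29  [f.sig + 35]
12. n7.env = 25  [B.tag + 22]
13. n8.sig = "nm"  [terminal]
14. n9.sig = 7  [terminal]
15. n10.sig = -5  [terminal]
16. n7.lab = 8  [len(e.sig) + 6]
17. n7.depth = 17  [17]
18. n11.acc = false  [S.hot == B.tag]
19. n12.sig = -2  [terminal]
20. n13.sig = 12  [terminal]
21. n14.sig = 7  [terminal]
22. n11.live = "mr"  ["mr"]
23. n3.mk = "mrzzm"  [D.live ++ B.env]
24. n3.val = "zzmmr"  [B.env ++ D.live]
25. n1.env = "yzz"  ["y" ++ e.sig]
26. n1.lim = true  [S.tag > 28]
27. n1.hot = 13  [S.tag * 2 - 45]
28. n0.env = "vw"  ["vw"]
29. n0.lim = false  [false]
30. n0.hot = 0  [(if S₁.lim then S₀.tag else S₁.hot) - 8]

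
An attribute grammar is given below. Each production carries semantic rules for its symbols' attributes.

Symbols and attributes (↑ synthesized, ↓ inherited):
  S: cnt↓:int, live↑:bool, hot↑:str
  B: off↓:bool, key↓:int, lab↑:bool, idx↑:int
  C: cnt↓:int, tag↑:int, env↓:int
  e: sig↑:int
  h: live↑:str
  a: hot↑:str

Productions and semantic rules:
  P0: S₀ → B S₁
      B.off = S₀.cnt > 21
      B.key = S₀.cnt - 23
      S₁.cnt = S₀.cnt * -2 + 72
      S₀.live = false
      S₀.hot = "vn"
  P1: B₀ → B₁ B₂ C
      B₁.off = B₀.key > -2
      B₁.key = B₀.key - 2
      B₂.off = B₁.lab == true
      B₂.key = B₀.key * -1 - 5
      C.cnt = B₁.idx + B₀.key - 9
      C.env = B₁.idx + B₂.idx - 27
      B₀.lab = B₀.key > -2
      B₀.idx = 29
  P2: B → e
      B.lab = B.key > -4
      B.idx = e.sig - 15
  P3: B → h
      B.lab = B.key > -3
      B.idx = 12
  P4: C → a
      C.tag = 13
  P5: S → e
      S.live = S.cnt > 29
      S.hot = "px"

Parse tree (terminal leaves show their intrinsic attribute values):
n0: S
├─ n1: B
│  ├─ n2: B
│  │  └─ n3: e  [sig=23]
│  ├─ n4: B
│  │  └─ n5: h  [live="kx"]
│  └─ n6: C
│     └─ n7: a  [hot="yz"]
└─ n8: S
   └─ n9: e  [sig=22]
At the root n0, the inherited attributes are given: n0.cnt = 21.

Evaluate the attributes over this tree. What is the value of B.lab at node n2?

false

1. n0.cnt = 21  [given at root]
2. n1.off = false  [S₀.cnt > 21]
3. n1.key = -2  [S₀.cnt - 23]
4. n2.off = false  [B₀.key > -2]
5. n2.key = -4  [B₀.key - 2]
6. n3.sig = 23  [terminal]
7. n2.lab = false  [B.key > -4]
8. n2.idx = 8  [e.sig - 15]
9. n4.off = false  [B₁.lab == true]
10. n4.key = -3  [B₀.key * -1 - 5]
11. n5.live = "kx"  [terminal]
12. n4.lab = false  [B.key > -3]
13. n4.idx = 12  [12]
14. n6.cnt = -3  [B₁.idx + B₀.key - 9]
15. n6.env = -7  [B₁.idx + B₂.idx - 27]
16. n7.hot = "yz"  [terminal]
17. n6.tag = 13  [13]
18. n1.lab = false  [B₀.key > -2]
19. n1.idx = 29  [29]
20. n8.cnt = 30  [S₀.cnt * -2 + 72]
21. n9.sig = 22  [terminal]
22. n8.live = true  [S.cnt > 29]
23. n8.hot = "px"  ["px"]
24. n0.live = false  [false]
25. n0.hot = "vn"  ["vn"]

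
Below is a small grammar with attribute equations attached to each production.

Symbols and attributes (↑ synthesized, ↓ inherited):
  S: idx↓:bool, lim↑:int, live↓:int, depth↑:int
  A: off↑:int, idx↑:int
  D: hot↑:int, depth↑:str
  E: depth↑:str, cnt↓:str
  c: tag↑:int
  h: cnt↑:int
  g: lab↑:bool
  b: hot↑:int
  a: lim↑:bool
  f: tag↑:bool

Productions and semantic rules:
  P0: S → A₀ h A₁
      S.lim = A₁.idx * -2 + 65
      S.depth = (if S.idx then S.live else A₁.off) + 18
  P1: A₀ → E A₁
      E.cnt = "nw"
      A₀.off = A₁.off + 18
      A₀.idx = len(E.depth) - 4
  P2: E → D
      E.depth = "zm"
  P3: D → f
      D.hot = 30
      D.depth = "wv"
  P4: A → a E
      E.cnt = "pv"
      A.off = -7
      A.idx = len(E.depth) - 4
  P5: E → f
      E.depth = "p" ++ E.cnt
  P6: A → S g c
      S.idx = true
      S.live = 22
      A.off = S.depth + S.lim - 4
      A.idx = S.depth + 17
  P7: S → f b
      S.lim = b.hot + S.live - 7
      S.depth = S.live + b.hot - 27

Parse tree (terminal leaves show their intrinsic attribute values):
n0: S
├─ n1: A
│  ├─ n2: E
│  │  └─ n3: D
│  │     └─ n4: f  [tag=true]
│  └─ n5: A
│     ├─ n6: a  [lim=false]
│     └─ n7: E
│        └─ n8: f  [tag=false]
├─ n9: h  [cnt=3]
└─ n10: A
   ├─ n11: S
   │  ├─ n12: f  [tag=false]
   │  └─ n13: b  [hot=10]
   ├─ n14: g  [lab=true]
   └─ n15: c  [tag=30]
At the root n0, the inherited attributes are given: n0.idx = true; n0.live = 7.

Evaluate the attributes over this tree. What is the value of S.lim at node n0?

21

1. n0.idx = true  [given at root]
2. n0.live = 7  [given at root]
3. n2.cnt = "nw"  ["nw"]
4. n4.tag = true  [terminal]
5. n3.hot = 30  [30]
6. n3.depth = "wv"  ["wv"]
7. n2.depth = "zm"  ["zm"]
8. n6.lim = false  [terminal]
9. n7.cnt = "pv"  ["pv"]
10. n8.tag = false  [terminal]
11. n7.depth = "ppv"  ["p" ++ E.cnt]
12. n5.off = -7  [-7]
13. n5.idx = -1  [len(E.depth) - 4]
14. n1.off = 11  [A₁.off + 18]
15. n1.idx = -2  [len(E.depth) - 4]
16. n9.cnt = 3  [terminal]
17. n11.idx = true  [true]
18. n11.live = 22  [22]
19. n12.tag = false  [terminal]
20. n13.hot = 10  [terminal]
21. n11.lim = 25  [b.hot + S.live - 7]
22. n11.depth = 5  [S.live + b.hot - 27]
23. n14.lab = true  [terminal]
24. n15.tag = 30  [terminal]
25. n10.off = 26  [S.depth + S.lim - 4]
26. n10.idx = 22  [S.depth + 17]
27. n0.lim = 21  [A₁.idx * -2 + 65]
28. n0.depth = 25  [(if S.idx then S.live else A₁.off) + 18]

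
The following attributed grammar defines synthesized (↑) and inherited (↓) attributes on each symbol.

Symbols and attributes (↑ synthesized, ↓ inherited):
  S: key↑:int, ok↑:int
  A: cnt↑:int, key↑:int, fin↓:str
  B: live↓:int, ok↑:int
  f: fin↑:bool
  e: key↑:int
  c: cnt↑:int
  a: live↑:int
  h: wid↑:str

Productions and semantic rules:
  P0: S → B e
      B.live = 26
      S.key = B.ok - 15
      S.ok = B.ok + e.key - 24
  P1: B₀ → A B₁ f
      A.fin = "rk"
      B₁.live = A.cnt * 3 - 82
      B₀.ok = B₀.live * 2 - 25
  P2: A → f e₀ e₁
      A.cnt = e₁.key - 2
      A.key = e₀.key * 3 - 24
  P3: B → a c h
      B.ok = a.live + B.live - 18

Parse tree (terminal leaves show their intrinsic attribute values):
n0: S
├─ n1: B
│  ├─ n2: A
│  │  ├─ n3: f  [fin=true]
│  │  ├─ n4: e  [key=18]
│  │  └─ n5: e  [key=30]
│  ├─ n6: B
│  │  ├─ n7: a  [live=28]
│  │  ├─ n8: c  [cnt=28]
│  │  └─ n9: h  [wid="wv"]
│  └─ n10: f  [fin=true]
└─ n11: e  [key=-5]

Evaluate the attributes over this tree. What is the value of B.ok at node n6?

1. n1.live = 26  [26]
2. n2.fin = "rk"  ["rk"]
3. n3.fin = true  [terminal]
4. n4.key = 18  [terminal]
5. n5.key = 30  [terminal]
6. n2.cnt = 28  [e₁.key - 2]
7. n2.key = 30  [e₀.key * 3 - 24]
8. n6.live = 2  [A.cnt * 3 - 82]
9. n7.live = 28  [terminal]
10. n8.cnt = 28  [terminal]
11. n9.wid = "wv"  [terminal]
12. n6.ok = 12  [a.live + B.live - 18]
13. n10.fin = true  [terminal]
14. n1.ok = 27  [B₀.live * 2 - 25]
15. n11.key = -5  [terminal]
16. n0.key = 12  [B.ok - 15]
17. n0.ok = -2  [B.ok + e.key - 24]

12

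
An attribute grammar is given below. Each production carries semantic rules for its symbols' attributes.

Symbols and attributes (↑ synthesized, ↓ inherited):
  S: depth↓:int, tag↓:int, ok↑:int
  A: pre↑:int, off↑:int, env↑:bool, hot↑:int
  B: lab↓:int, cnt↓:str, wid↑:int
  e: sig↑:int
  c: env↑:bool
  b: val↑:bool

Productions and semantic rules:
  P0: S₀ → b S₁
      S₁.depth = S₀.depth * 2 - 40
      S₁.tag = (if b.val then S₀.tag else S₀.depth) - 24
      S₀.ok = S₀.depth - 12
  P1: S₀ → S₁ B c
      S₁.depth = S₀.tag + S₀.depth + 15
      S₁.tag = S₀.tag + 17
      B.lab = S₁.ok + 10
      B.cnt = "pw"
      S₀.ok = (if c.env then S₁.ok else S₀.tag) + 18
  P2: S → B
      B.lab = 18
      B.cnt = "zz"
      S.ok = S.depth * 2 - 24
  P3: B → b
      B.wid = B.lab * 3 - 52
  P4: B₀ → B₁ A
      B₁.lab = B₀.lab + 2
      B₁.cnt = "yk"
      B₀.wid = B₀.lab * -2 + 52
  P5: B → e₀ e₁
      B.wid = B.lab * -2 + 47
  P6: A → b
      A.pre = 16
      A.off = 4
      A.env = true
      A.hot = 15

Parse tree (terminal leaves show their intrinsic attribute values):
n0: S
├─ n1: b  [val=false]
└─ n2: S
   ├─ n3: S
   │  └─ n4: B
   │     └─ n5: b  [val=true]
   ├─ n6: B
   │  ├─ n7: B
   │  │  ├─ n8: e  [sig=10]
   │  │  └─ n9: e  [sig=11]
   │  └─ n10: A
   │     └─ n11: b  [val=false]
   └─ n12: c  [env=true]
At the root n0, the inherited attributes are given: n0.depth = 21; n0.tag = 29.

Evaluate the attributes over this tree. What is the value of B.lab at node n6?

14

1. n0.depth = 21  [given at root]
2. n0.tag = 29  [given at root]
3. n1.val = false  [terminal]
4. n2.depth = 2  [S₀.depth * 2 - 40]
5. n2.tag = -3  [(if b.val then S₀.tag else S₀.depth) - 24]
6. n3.depth = 14  [S₀.tag + S₀.depth + 15]
7. n3.tag = 14  [S₀.tag + 17]
8. n4.lab = 18  [18]
9. n4.cnt = "zz"  ["zz"]
10. n5.val = true  [terminal]
11. n4.wid = 2  [B.lab * 3 - 52]
12. n3.ok = 4  [S.depth * 2 - 24]
13. n6.lab = 14  [S₁.ok + 10]
14. n6.cnt = "pw"  ["pw"]
15. n7.lab = 16  [B₀.lab + 2]
16. n7.cnt = "yk"  ["yk"]
17. n8.sig = 10  [terminal]
18. n9.sig = 11  [terminal]
19. n7.wid = 15  [B.lab * -2 + 47]
20. n11.val = false  [terminal]
21. n10.pre = 16  [16]
22. n10.off = 4  [4]
23. n10.env = true  [true]
24. n10.hot = 15  [15]
25. n6.wid = 24  [B₀.lab * -2 + 52]
26. n12.env = true  [terminal]
27. n2.ok = 22  [(if c.env then S₁.ok else S₀.tag) + 18]
28. n0.ok = 9  [S₀.depth - 12]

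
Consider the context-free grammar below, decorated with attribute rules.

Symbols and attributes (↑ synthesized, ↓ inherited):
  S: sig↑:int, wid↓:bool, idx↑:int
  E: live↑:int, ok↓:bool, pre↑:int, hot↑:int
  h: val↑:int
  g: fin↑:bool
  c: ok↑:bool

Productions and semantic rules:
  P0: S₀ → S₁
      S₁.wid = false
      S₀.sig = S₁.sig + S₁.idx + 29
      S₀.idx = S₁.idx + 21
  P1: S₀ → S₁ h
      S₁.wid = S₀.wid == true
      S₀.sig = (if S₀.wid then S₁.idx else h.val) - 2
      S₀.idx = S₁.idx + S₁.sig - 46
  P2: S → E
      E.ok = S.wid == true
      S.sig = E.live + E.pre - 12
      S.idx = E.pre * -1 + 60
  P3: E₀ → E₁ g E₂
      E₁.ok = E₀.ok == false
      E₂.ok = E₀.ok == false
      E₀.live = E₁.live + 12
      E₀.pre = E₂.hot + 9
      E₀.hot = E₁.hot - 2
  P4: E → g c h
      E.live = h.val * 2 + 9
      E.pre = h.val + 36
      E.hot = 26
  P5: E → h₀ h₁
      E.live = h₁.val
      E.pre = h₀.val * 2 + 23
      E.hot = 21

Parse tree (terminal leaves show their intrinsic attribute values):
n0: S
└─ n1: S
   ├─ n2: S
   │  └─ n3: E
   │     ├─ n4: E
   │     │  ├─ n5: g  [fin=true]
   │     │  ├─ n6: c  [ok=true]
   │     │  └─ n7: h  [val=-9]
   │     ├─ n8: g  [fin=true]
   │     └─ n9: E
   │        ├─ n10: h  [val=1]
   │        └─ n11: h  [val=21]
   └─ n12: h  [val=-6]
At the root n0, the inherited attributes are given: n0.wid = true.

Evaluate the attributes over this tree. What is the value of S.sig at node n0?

1. n0.wid = true  [given at root]
2. n1.wid = false  [false]
3. n2.wid = false  [S₀.wid == true]
4. n3.ok = false  [S.wid == true]
5. n4.ok = true  [E₀.ok == false]
6. n5.fin = true  [terminal]
7. n6.ok = true  [terminal]
8. n7.val = -9  [terminal]
9. n4.live = -9  [h.val * 2 + 9]
10. n4.pre = 27  [h.val + 36]
11. n4.hot = 26  [26]
12. n8.fin = true  [terminal]
13. n9.ok = true  [E₀.ok == false]
14. n10.val = 1  [terminal]
15. n11.val = 21  [terminal]
16. n9.live = 21  [h₁.val]
17. n9.pre = 25  [h₀.val * 2 + 23]
18. n9.hot = 21  [21]
19. n3.live = 3  [E₁.live + 12]
20. n3.pre = 30  [E₂.hot + 9]
21. n3.hot = 24  [E₁.hot - 2]
22. n2.sig = 21  [E.live + E.pre - 12]
23. n2.idx = 30  [E.pre * -1 + 60]
24. n12.val = -6  [terminal]
25. n1.sig = -8  [(if S₀.wid then S₁.idx else h.val) - 2]
26. n1.idx = 5  [S₁.idx + S₁.sig - 46]
27. n0.sig = 26  [S₁.sig + S₁.idx + 29]
28. n0.idx = 26  [S₁.idx + 21]

26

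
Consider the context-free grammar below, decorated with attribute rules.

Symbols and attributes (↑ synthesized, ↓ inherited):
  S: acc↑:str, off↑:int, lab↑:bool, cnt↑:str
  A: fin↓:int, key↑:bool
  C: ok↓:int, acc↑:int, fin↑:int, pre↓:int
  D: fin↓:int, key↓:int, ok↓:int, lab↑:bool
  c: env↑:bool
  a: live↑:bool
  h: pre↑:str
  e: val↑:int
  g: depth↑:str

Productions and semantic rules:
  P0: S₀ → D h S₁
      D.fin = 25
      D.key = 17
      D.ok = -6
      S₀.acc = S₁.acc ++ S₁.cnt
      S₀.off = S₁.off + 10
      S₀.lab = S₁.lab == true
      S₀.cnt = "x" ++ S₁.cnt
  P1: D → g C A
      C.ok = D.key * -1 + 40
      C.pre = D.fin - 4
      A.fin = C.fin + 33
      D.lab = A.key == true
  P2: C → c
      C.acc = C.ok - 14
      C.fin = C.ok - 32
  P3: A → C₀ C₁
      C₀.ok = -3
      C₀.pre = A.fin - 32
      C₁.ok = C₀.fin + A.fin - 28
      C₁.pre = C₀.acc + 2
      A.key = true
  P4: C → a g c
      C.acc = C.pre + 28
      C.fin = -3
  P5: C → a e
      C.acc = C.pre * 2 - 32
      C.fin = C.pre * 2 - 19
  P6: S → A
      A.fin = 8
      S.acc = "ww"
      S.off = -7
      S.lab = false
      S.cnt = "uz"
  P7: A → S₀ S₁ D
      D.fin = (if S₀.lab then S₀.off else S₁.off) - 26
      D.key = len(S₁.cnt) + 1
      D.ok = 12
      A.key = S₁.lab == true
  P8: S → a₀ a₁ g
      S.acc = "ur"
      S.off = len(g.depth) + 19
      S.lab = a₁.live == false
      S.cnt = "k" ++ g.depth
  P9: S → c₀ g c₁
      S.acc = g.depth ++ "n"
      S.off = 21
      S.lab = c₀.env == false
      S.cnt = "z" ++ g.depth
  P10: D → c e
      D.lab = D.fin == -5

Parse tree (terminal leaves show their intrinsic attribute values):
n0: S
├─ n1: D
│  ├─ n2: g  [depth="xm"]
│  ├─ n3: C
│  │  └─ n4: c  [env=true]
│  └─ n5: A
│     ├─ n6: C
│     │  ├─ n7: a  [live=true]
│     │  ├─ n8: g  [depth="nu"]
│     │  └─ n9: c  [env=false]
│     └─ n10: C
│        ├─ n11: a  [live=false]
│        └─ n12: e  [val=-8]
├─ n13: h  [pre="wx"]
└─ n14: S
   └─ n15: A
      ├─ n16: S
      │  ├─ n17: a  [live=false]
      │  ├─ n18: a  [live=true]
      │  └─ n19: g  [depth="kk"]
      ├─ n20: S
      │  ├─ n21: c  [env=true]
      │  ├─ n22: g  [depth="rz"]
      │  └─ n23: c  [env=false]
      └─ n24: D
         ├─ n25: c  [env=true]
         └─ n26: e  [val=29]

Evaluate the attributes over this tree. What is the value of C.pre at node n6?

-8

1. n1.fin = 25  [25]
2. n1.key = 17  [17]
3. n1.ok = -6  [-6]
4. n2.depth = "xm"  [terminal]
5. n3.ok = 23  [D.key * -1 + 40]
6. n3.pre = 21  [D.fin - 4]
7. n4.env = true  [terminal]
8. n3.acc = 9  [C.ok - 14]
9. n3.fin = -9  [C.ok - 32]
10. n5.fin = 24  [C.fin + 33]
11. n6.ok = -3  [-3]
12. n6.pre = -8  [A.fin - 32]
13. n7.live = true  [terminal]
14. n8.depth = "nu"  [terminal]
15. n9.env = false  [terminal]
16. n6.acc = 20  [C.pre + 28]
17. n6.fin = -3  [-3]
18. n10.ok = -7  [C₀.fin + A.fin - 28]
19. n10.pre = 22  [C₀.acc + 2]
20. n11.live = false  [terminal]
21. n12.val = -8  [terminal]
22. n10.acc = 12  [C.pre * 2 - 32]
23. n10.fin = 25  [C.pre * 2 - 19]
24. n5.key = true  [true]
25. n1.lab = true  [A.key == true]
26. n13.pre = "wx"  [terminal]
27. n15.fin = 8  [8]
28. n17.live = false  [terminal]
29. n18.live = true  [terminal]
30. n19.depth = "kk"  [terminal]
31. n16.acc = "ur"  ["ur"]
32. n16.off = 21  [len(g.depth) + 19]
33. n16.lab = false  [a₁.live == false]
34. n16.cnt = "kkk"  ["k" ++ g.depth]
35. n21.env = true  [terminal]
36. n22.depth = "rz"  [terminal]
37. n23.env = false  [terminal]
38. n20.acc = "rzn"  [g.depth ++ "n"]
39. n20.off = 21  [21]
40. n20.lab = false  [c₀.env == false]
41. n20.cnt = "zrz"  ["z" ++ g.depth]
42. n24.fin = -5  [(if S₀.lab then S₀.off else S₁.off) - 26]
43. n24.key = 4  [len(S₁.cnt) + 1]
44. n24.ok = 12  [12]
45. n25.env = true  [terminal]
46. n26.val = 29  [terminal]
47. n24.lab = true  [D.fin == -5]
48. n15.key = false  [S₁.lab == true]
49. n14.acc = "ww"  ["ww"]
50. n14.off = -7  [-7]
51. n14.lab = false  [false]
52. n14.cnt = "uz"  ["uz"]
53. n0.acc = "wwuz"  [S₁.acc ++ S₁.cnt]
54. n0.off = 3  [S₁.off + 10]
55. n0.lab = false  [S₁.lab == true]
56. n0.cnt = "xuz"  ["x" ++ S₁.cnt]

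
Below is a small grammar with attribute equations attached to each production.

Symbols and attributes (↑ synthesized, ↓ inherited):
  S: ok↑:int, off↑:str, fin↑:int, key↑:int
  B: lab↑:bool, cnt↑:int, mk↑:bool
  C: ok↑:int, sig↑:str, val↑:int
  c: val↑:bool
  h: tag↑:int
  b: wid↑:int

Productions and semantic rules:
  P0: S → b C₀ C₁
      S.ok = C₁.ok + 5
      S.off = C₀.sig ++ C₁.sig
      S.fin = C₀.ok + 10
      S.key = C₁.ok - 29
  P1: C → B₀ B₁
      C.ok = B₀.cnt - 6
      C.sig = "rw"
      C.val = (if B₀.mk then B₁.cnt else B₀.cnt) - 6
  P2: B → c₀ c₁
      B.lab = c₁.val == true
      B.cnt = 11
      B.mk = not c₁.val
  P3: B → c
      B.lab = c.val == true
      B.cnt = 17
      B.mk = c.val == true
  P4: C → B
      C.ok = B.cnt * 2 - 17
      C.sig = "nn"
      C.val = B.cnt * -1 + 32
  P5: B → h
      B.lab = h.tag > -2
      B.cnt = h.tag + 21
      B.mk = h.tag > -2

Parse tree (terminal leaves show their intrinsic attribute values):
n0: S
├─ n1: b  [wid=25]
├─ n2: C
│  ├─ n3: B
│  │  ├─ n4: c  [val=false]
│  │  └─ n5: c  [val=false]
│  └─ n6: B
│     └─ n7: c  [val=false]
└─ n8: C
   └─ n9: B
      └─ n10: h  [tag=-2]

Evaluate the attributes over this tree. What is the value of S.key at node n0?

-8

1. n1.wid = 25  [terminal]
2. n4.val = false  [terminal]
3. n5.val = false  [terminal]
4. n3.lab = false  [c₁.val == true]
5. n3.cnt = 11  [11]
6. n3.mk = true  [not c₁.val]
7. n7.val = false  [terminal]
8. n6.lab = false  [c.val == true]
9. n6.cnt = 17  [17]
10. n6.mk = false  [c.val == true]
11. n2.ok = 5  [B₀.cnt - 6]
12. n2.sig = "rw"  ["rw"]
13. n2.val = 11  [(if B₀.mk then B₁.cnt else B₀.cnt) - 6]
14. n10.tag = -2  [terminal]
15. n9.lab = false  [h.tag > -2]
16. n9.cnt = 19  [h.tag + 21]
17. n9.mk = false  [h.tag > -2]
18. n8.ok = 21  [B.cnt * 2 - 17]
19. n8.sig = "nn"  ["nn"]
20. n8.val = 13  [B.cnt * -1 + 32]
21. n0.ok = 26  [C₁.ok + 5]
22. n0.off = "rwnn"  [C₀.sig ++ C₁.sig]
23. n0.fin = 15  [C₀.ok + 10]
24. n0.key = -8  [C₁.ok - 29]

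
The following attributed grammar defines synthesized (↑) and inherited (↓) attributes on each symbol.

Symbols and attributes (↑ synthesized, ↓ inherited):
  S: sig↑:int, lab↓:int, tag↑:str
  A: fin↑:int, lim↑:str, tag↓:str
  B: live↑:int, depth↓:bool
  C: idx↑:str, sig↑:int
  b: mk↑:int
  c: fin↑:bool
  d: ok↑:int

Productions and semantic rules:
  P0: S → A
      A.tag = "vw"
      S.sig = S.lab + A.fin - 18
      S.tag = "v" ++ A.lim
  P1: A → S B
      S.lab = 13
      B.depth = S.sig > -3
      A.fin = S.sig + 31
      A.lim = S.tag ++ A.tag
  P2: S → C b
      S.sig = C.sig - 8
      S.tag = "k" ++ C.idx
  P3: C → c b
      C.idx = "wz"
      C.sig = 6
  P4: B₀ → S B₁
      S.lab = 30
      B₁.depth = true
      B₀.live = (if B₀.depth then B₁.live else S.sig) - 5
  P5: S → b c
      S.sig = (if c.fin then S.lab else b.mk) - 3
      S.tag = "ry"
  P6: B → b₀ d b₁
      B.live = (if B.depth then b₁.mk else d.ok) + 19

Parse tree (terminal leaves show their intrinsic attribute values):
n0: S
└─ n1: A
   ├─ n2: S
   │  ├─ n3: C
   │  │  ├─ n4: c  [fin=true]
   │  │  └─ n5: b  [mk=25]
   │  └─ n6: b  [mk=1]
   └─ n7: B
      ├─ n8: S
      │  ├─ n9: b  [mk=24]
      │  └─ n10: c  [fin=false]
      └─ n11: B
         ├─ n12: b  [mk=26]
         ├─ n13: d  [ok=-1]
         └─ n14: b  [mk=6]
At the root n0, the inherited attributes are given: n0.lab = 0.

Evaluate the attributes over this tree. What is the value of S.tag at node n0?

1. n0.lab = 0  [given at root]
2. n1.tag = "vw"  ["vw"]
3. n2.lab = 13  [13]
4. n4.fin = true  [terminal]
5. n5.mk = 25  [terminal]
6. n3.idx = "wz"  ["wz"]
7. n3.sig = 6  [6]
8. n6.mk = 1  [terminal]
9. n2.sig = -2  [C.sig - 8]
10. n2.tag = "kwz"  ["k" ++ C.idx]
11. n7.depth = true  [S.sig > -3]
12. n8.lab = 30  [30]
13. n9.mk = 24  [terminal]
14. n10.fin = false  [terminal]
15. n8.sig = 21  [(if c.fin then S.lab else b.mk) - 3]
16. n8.tag = "ry"  ["ry"]
17. n11.depth = true  [true]
18. n12.mk = 26  [terminal]
19. n13.ok = -1  [terminal]
20. n14.mk = 6  [terminal]
21. n11.live = 25  [(if B.depth then b₁.mk else d.ok) + 19]
22. n7.live = 20  [(if B₀.depth then B₁.live else S.sig) - 5]
23. n1.fin = 29  [S.sig + 31]
24. n1.lim = "kwzvw"  [S.tag ++ A.tag]
25. n0.sig = 11  [S.lab + A.fin - 18]
26. n0.tag = "vkwzvw"  ["v" ++ A.lim]

"vkwzvw"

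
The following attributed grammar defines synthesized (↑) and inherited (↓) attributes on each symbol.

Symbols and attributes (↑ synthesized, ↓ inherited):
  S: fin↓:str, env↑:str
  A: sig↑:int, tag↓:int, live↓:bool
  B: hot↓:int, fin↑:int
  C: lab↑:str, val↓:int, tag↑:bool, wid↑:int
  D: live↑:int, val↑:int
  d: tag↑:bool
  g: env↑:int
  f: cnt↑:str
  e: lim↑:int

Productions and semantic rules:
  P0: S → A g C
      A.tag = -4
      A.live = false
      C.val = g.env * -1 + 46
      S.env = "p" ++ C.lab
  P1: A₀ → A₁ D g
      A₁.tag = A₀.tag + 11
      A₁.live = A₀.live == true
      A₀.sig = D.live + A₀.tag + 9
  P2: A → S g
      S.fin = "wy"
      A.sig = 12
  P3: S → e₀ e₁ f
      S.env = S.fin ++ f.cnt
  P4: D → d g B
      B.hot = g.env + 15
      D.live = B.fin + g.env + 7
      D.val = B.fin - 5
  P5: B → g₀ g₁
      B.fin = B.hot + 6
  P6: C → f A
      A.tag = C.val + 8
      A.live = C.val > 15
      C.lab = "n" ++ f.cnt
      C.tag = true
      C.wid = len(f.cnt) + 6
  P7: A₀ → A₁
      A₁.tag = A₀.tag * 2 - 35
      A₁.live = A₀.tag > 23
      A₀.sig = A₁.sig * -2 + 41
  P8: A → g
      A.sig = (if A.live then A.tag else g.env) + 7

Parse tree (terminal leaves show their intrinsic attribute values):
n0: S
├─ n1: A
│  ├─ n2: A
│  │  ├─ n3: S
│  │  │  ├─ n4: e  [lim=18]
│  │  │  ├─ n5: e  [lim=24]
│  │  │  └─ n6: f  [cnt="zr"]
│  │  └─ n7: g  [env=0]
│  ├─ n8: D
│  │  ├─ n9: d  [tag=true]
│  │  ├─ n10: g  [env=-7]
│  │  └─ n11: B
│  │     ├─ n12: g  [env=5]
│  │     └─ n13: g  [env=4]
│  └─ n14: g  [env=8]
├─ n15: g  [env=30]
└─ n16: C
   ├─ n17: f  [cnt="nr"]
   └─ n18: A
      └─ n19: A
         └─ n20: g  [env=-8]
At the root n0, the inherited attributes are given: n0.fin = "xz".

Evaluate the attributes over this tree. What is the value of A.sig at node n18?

1

1. n0.fin = "xz"  [given at root]
2. n1.tag = -4  [-4]
3. n1.live = false  [false]
4. n2.tag = 7  [A₀.tag + 11]
5. n2.live = false  [A₀.live == true]
6. n3.fin = "wy"  ["wy"]
7. n4.lim = 18  [terminal]
8. n5.lim = 24  [terminal]
9. n6.cnt = "zr"  [terminal]
10. n3.env = "wyzr"  [S.fin ++ f.cnt]
11. n7.env = 0  [terminal]
12. n2.sig = 12  [12]
13. n9.tag = true  [terminal]
14. n10.env = -7  [terminal]
15. n11.hot = 8  [g.env + 15]
16. n12.env = 5  [terminal]
17. n13.env = 4  [terminal]
18. n11.fin = 14  [B.hot + 6]
19. n8.live = 14  [B.fin + g.env + 7]
20. n8.val = 9  [B.fin - 5]
21. n14.env = 8  [terminal]
22. n1.sig = 19  [D.live + A₀.tag + 9]
23. n15.env = 30  [terminal]
24. n16.val = 16  [g.env * -1 + 46]
25. n17.cnt = "nr"  [terminal]
26. n18.tag = 24  [C.val + 8]
27. n18.live = true  [C.val > 15]
28. n19.tag = 13  [A₀.tag * 2 - 35]
29. n19.live = true  [A₀.tag > 23]
30. n20.env = -8  [terminal]
31. n19.sig = 20  [(if A.live then A.tag else g.env) + 7]
32. n18.sig = 1  [A₁.sig * -2 + 41]
33. n16.lab = "nnr"  ["n" ++ f.cnt]
34. n16.tag = true  [true]
35. n16.wid = 8  [len(f.cnt) + 6]
36. n0.env = "pnnr"  ["p" ++ C.lab]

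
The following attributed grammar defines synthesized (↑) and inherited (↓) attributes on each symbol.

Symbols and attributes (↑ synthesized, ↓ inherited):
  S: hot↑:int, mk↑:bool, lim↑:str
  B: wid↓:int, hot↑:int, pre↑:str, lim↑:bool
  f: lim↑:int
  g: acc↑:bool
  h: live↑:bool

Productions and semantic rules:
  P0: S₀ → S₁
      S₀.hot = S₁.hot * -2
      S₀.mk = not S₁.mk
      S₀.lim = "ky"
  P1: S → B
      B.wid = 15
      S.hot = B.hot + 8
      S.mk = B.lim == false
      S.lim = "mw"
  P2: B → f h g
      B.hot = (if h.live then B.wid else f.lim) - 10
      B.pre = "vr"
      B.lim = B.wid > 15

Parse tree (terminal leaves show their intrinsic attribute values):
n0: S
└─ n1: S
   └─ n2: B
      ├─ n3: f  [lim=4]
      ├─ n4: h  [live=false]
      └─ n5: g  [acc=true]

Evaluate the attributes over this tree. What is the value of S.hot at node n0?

-4

1. n2.wid = 15  [15]
2. n3.lim = 4  [terminal]
3. n4.live = false  [terminal]
4. n5.acc = true  [terminal]
5. n2.hot = -6  [(if h.live then B.wid else f.lim) - 10]
6. n2.pre = "vr"  ["vr"]
7. n2.lim = false  [B.wid > 15]
8. n1.hot = 2  [B.hot + 8]
9. n1.mk = true  [B.lim == false]
10. n1.lim = "mw"  ["mw"]
11. n0.hot = -4  [S₁.hot * -2]
12. n0.mk = false  [not S₁.mk]
13. n0.lim = "ky"  ["ky"]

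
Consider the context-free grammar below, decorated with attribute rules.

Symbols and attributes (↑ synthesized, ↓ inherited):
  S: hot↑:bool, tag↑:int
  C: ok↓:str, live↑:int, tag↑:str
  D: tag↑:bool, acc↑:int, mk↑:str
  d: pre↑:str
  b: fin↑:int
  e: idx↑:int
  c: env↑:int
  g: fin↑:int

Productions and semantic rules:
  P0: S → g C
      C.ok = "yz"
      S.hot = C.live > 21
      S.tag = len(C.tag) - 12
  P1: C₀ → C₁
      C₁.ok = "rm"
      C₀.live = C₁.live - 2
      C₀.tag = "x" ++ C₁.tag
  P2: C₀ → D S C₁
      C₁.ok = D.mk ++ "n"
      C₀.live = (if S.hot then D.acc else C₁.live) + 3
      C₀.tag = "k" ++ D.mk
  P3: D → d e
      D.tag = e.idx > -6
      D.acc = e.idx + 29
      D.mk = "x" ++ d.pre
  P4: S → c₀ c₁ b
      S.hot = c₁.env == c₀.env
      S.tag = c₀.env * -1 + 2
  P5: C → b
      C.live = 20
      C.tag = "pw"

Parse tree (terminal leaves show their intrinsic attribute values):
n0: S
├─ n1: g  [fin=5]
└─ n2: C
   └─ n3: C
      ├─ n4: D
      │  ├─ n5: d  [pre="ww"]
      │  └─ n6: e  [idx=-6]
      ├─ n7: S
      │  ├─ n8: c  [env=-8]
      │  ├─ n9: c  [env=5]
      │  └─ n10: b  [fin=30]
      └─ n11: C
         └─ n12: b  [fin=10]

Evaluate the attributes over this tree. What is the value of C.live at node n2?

21

1. n1.fin = 5  [terminal]
2. n2.ok = "yz"  ["yz"]
3. n3.ok = "rm"  ["rm"]
4. n5.pre = "ww"  [terminal]
5. n6.idx = -6  [terminal]
6. n4.tag = false  [e.idx > -6]
7. n4.acc = 23  [e.idx + 29]
8. n4.mk = "xww"  ["x" ++ d.pre]
9. n8.env = -8  [terminal]
10. n9.env = 5  [terminal]
11. n10.fin = 30  [terminal]
12. n7.hot = false  [c₁.env == c₀.env]
13. n7.tag = 10  [c₀.env * -1 + 2]
14. n11.ok = "xwwn"  [D.mk ++ "n"]
15. n12.fin = 10  [terminal]
16. n11.live = 20  [20]
17. n11.tag = "pw"  ["pw"]
18. n3.live = 23  [(if S.hot then D.acc else C₁.live) + 3]
19. n3.tag = "kxww"  ["k" ++ D.mk]
20. n2.live = 21  [C₁.live - 2]
21. n2.tag = "xkxww"  ["x" ++ C₁.tag]
22. n0.hot = false  [C.live > 21]
23. n0.tag = -7  [len(C.tag) - 12]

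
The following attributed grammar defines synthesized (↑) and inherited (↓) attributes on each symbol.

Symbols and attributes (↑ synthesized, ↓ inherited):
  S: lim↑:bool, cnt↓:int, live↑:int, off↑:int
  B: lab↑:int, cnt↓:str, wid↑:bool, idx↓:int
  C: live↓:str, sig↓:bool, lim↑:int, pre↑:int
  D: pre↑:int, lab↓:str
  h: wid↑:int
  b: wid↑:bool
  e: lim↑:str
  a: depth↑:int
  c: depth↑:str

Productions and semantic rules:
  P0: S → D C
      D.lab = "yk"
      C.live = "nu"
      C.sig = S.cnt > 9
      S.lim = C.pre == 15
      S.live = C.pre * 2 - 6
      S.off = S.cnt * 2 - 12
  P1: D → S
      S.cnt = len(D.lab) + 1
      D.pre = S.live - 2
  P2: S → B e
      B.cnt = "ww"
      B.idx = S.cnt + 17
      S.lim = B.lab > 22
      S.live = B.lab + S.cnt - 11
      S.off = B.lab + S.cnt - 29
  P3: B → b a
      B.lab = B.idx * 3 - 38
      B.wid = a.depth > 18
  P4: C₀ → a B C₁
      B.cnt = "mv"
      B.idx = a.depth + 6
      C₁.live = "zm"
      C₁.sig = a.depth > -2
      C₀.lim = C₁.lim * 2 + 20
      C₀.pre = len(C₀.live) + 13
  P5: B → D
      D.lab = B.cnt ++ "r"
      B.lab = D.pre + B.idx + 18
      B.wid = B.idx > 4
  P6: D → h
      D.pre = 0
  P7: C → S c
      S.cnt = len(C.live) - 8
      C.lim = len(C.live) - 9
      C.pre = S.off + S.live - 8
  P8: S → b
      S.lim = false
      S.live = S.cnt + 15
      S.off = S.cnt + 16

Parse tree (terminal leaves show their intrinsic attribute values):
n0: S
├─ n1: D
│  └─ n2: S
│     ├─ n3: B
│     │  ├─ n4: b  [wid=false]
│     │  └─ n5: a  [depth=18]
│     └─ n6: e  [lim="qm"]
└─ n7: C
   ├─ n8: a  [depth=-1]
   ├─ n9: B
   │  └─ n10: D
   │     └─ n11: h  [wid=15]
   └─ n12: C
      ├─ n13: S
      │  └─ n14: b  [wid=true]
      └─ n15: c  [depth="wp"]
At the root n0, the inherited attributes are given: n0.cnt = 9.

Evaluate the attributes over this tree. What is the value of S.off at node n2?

-4

1. n0.cnt = 9  [given at root]
2. n1.lab = "yk"  ["yk"]
3. n2.cnt = 3  [len(D.lab) + 1]
4. n3.cnt = "ww"  ["ww"]
5. n3.idx = 20  [S.cnt + 17]
6. n4.wid = false  [terminal]
7. n5.depth = 18  [terminal]
8. n3.lab = 22  [B.idx * 3 - 38]
9. n3.wid = false  [a.depth > 18]
10. n6.lim = "qm"  [terminal]
11. n2.lim = false  [B.lab > 22]
12. n2.live = 14  [B.lab + S.cnt - 11]
13. n2.off = -4  [B.lab + S.cnt - 29]
14. n1.pre = 12  [S.live - 2]
15. n7.live = "nu"  ["nu"]
16. n7.sig = false  [S.cnt > 9]
17. n8.depth = -1  [terminal]
18. n9.cnt = "mv"  ["mv"]
19. n9.idx = 5  [a.depth + 6]
20. n10.lab = "mvr"  [B.cnt ++ "r"]
21. n11.wid = 15  [terminal]
22. n10.pre = 0  [0]
23. n9.lab = 23  [D.pre + B.idx + 18]
24. n9.wid = true  [B.idx > 4]
25. n12.live = "zm"  ["zm"]
26. n12.sig = true  [a.depth > -2]
27. n13.cnt = -6  [len(C.live) - 8]
28. n14.wid = true  [terminal]
29. n13.lim = false  [false]
30. n13.live = 9  [S.cnt + 15]
31. n13.off = 10  [S.cnt + 16]
32. n15.depth = "wp"  [terminal]
33. n12.lim = -7  [len(C.live) - 9]
34. n12.pre = 11  [S.off + S.live - 8]
35. n7.lim = 6  [C₁.lim * 2 + 20]
36. n7.pre = 15  [len(C₀.live) + 13]
37. n0.lim = true  [C.pre == 15]
38. n0.live = 24  [C.pre * 2 - 6]
39. n0.off = 6  [S.cnt * 2 - 12]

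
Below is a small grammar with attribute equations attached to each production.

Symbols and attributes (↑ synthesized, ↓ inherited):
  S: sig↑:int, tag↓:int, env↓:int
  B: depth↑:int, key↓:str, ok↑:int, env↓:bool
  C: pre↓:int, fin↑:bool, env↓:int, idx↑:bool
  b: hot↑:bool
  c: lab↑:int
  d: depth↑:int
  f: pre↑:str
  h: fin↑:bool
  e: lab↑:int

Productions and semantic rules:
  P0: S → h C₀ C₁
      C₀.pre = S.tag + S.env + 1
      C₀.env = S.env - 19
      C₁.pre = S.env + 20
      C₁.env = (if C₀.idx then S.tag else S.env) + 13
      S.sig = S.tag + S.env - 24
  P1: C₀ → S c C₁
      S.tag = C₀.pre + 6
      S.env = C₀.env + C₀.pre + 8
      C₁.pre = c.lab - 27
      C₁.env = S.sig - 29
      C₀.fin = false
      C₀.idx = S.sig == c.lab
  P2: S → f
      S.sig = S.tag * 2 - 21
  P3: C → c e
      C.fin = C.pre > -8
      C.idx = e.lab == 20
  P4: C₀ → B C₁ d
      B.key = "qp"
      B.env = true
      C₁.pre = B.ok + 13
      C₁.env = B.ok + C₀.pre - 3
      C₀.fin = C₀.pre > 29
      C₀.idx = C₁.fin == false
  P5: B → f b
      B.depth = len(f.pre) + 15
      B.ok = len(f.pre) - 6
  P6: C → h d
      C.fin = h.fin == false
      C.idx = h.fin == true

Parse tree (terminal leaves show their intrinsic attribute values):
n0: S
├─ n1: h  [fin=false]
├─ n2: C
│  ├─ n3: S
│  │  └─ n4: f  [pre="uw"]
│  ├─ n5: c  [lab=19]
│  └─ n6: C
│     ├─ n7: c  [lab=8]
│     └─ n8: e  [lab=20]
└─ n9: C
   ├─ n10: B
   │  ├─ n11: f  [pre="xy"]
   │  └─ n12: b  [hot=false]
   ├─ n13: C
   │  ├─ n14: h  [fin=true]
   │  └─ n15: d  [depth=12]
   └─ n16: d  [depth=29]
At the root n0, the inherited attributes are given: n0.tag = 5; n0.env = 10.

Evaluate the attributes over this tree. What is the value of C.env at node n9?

1. n0.tag = 5  [given at root]
2. n0.env = 10  [given at root]
3. n1.fin = false  [terminal]
4. n2.pre = 16  [S.tag + S.env + 1]
5. n2.env = -9  [S.env - 19]
6. n3.tag = 22  [C₀.pre + 6]
7. n3.env = 15  [C₀.env + C₀.pre + 8]
8. n4.pre = "uw"  [terminal]
9. n3.sig = 23  [S.tag * 2 - 21]
10. n5.lab = 19  [terminal]
11. n6.pre = -8  [c.lab - 27]
12. n6.env = -6  [S.sig - 29]
13. n7.lab = 8  [terminal]
14. n8.lab = 20  [terminal]
15. n6.fin = false  [C.pre > -8]
16. n6.idx = true  [e.lab == 20]
17. n2.fin = false  [false]
18. n2.idx = false  [S.sig == c.lab]
19. n9.pre = 30  [S.env + 20]
20. n9.env = 23  [(if C₀.idx then S.tag else S.env) + 13]
21. n10.key = "qp"  ["qp"]
22. n10.env = true  [true]
23. n11.pre = "xy"  [terminal]
24. n12.hot = false  [terminal]
25. n10.depth = 17  [len(f.pre) + 15]
26. n10.ok = -4  [len(f.pre) - 6]
27. n13.pre = 9  [B.ok + 13]
28. n13.env = 23  [B.ok + C₀.pre - 3]
29. n14.fin = true  [terminal]
30. n15.depth = 12  [terminal]
31. n13.fin = false  [h.fin == false]
32. n13.idx = true  [h.fin == true]
33. n16.depth = 29  [terminal]
34. n9.fin = true  [C₀.pre > 29]
35. n9.idx = true  [C₁.fin == false]
36. n0.sig = -9  [S.tag + S.env - 24]

23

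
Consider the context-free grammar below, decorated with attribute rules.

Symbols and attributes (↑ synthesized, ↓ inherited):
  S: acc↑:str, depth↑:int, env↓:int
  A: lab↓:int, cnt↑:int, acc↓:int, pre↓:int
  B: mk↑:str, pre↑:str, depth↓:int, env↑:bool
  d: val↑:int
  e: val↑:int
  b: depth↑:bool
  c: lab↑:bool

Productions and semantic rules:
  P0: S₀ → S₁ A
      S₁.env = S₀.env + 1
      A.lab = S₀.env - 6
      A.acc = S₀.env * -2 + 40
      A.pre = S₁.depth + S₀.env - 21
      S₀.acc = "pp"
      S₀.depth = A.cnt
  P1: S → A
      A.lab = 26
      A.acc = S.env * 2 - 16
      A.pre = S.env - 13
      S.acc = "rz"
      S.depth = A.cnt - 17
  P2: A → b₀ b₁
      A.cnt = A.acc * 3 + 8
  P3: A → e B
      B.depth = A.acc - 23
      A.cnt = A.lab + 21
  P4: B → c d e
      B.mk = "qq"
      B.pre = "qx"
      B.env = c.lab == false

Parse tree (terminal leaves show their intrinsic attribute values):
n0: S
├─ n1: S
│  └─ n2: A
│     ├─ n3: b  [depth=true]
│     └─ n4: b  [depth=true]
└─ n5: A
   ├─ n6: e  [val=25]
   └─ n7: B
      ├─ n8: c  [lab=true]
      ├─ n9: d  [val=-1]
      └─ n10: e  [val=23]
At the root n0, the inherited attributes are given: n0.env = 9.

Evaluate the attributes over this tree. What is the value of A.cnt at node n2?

20

1. n0.env = 9  [given at root]
2. n1.env = 10  [S₀.env + 1]
3. n2.lab = 26  [26]
4. n2.acc = 4  [S.env * 2 - 16]
5. n2.pre = -3  [S.env - 13]
6. n3.depth = true  [terminal]
7. n4.depth = true  [terminal]
8. n2.cnt = 20  [A.acc * 3 + 8]
9. n1.acc = "rz"  ["rz"]
10. n1.depth = 3  [A.cnt - 17]
11. n5.lab = 3  [S₀.env - 6]
12. n5.acc = 22  [S₀.env * -2 + 40]
13. n5.pre = -9  [S₁.depth + S₀.env - 21]
14. n6.val = 25  [terminal]
15. n7.depth = -1  [A.acc - 23]
16. n8.lab = true  [terminal]
17. n9.val = -1  [terminal]
18. n10.val = 23  [terminal]
19. n7.mk = "qq"  ["qq"]
20. n7.pre = "qx"  ["qx"]
21. n7.env = false  [c.lab == false]
22. n5.cnt = 24  [A.lab + 21]
23. n0.acc = "pp"  ["pp"]
24. n0.depth = 24  [A.cnt]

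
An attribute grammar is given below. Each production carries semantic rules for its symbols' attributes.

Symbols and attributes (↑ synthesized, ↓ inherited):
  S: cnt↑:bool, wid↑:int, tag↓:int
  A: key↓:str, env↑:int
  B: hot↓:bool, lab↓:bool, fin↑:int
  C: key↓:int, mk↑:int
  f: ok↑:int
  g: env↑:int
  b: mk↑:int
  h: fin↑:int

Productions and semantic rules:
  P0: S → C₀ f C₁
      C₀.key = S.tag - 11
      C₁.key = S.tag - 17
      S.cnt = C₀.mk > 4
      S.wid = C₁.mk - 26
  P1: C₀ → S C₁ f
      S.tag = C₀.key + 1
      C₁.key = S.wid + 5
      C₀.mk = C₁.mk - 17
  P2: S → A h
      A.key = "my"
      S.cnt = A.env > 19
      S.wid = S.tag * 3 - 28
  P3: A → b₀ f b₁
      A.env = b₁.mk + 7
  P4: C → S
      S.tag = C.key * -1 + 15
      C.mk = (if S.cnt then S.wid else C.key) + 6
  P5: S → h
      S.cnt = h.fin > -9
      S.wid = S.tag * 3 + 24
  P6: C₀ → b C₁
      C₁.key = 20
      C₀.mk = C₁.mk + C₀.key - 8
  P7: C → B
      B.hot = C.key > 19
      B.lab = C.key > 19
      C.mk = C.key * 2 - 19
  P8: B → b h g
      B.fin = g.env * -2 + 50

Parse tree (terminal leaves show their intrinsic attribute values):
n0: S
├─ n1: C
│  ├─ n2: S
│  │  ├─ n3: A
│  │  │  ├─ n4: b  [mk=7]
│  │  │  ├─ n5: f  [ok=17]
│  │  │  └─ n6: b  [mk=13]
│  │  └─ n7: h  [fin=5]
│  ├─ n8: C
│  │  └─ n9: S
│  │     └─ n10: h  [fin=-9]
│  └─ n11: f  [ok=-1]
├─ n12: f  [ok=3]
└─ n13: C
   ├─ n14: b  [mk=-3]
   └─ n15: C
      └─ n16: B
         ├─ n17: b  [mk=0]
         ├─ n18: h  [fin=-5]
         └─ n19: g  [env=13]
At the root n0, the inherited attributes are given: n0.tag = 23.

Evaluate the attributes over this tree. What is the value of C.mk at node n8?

22

1. n0.tag = 23  [given at root]
2. n1.key = 12  [S.tag - 11]
3. n2.tag = 13  [C₀.key + 1]
4. n3.key = "my"  ["my"]
5. n4.mk = 7  [terminal]
6. n5.ok = 17  [terminal]
7. n6.mk = 13  [terminal]
8. n3.env = 20  [b₁.mk + 7]
9. n7.fin = 5  [terminal]
10. n2.cnt = true  [A.env > 19]
11. n2.wid = 11  [S.tag * 3 - 28]
12. n8.key = 16  [S.wid + 5]
13. n9.tag = -1  [C.key * -1 + 15]
14. n10.fin = -9  [terminal]
15. n9.cnt = false  [h.fin > -9]
16. n9.wid = 21  [S.tag * 3 + 24]
17. n8.mk = 22  [(if S.cnt then S.wid else C.key) + 6]
18. n11.ok = -1  [terminal]
19. n1.mk = 5  [C₁.mk - 17]
20. n12.ok = 3  [terminal]
21. n13.key = 6  [S.tag - 17]
22. n14.mk = -3  [terminal]
23. n15.key = 20  [20]
24. n16.hot = true  [C.key > 19]
25. n16.lab = true  [C.key > 19]
26. n17.mk = 0  [terminal]
27. n18.fin = -5  [terminal]
28. n19.env = 13  [terminal]
29. n16.fin = 24  [g.env * -2 + 50]
30. n15.mk = 21  [C.key * 2 - 19]
31. n13.mk = 19  [C₁.mk + C₀.key - 8]
32. n0.cnt = true  [C₀.mk > 4]
33. n0.wid = -7  [C₁.mk - 26]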